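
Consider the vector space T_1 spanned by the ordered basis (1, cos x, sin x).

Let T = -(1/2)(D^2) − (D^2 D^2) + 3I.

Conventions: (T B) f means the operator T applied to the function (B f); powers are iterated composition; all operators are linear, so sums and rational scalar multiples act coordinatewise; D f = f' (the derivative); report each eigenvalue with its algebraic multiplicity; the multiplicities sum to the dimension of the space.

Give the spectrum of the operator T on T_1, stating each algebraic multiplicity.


image of 1: 3
image of cos x: (5/2)cos x
image of sin x: (5/2)sin x
the matrix is diagonal; its diagonal is (3, 5/2, 5/2)
for a triangular matrix the eigenvalues are the diagonal entries, with algebraic multiplicity their repetition count

λ = 5/2 (multiplicity 2), λ = 3 (multiplicity 1)


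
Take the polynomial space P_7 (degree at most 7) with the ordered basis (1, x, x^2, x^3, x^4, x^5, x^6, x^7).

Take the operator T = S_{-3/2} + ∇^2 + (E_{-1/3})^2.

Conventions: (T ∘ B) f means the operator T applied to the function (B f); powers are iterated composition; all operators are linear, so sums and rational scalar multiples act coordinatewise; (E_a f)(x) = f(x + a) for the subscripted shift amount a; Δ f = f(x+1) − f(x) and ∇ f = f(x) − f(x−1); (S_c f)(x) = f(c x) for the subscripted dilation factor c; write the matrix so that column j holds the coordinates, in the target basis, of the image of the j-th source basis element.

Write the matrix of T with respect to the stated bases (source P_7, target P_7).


image of 1: 2
image of x: -(1/2)x - 2/3
image of x^2: (13/4)x^2 - (4/3)x + 22/9
image of x^3: -(19/8)x^3 - 2x^2 + (22/3)x - 170/27
image of x^4: (97/16)x^4 - (8/3)x^3 + (44/3)x^2 - (680/27)x + 1150/81
image of x^5: -(211/32)x^5 - (10/3)x^4 + (220/9)x^3 - (1700/27)x^2 + (5750/81)x - 7322/243
image of x^6: (793/64)x^6 - 4x^5 + (110/3)x^4 - (3400/27)x^3 + (5750/27)x^2 - (14644/81)x + 45262/729
image of x^7: -(2059/128)x^7 - (14/3)x^6 + (154/3)x^5 - (5950/27)x^4 + (40250/81)x^3 - (51254/81)x^2 + (316834/729)x - 275690/2187
each image's coordinates form column j of the matrix

the matrix is [[2, -2/3, 22/9, -170/27, 1150/81, -7322/243, 45262/729, -275690/2187]; [0, -1/2, -4/3, 22/3, -680/27, 5750/81, -14644/81, 316834/729]; [0, 0, 13/4, -2, 44/3, -1700/27, 5750/27, -51254/81]; [0, 0, 0, -19/8, -8/3, 220/9, -3400/27, 40250/81]; [0, 0, 0, 0, 97/16, -10/3, 110/3, -5950/27]; [0, 0, 0, 0, 0, -211/32, -4, 154/3]; [0, 0, 0, 0, 0, 0, 793/64, -14/3]; [0, 0, 0, 0, 0, 0, 0, -2059/128]] (rows listed top to bottom)


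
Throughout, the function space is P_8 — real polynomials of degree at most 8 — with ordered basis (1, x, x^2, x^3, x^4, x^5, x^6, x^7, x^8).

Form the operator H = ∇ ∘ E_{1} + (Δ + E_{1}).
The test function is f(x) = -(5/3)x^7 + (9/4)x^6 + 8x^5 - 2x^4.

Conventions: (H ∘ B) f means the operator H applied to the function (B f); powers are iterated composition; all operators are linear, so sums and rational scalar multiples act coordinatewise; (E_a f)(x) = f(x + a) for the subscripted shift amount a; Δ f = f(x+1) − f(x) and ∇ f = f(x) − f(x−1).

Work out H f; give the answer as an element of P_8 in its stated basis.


E_{1} f = -(5/3)x^7 - (113/12)x^6 - (27/2)x^5 + (161/12)x^4 + (176/3)x^3 + (267/4)x^2 + (203/6)x + 79/12
∇ E_{1} f = -(35/3)x^6 - (43/2)x^5 + (185/12)x^4 + (176/3)x^3 + (267/4)x^2 + (203/6)x + 79/12
Δ f = -(35/3)x^6 - (43/2)x^5 + (185/12)x^4 + (176/3)x^3 + (267/4)x^2 + (203/6)x + 79/12
E_{1} f = -(5/3)x^7 - (113/12)x^6 - (27/2)x^5 + (161/12)x^4 + (176/3)x^3 + (267/4)x^2 + (203/6)x + 79/12
(Δ + E_{1}) f = -(5/3)x^7 - (253/12)x^6 - 35x^5 + (173/6)x^4 + (352/3)x^3 + (267/2)x^2 + (203/3)x + 79/6
(∇ ∘ E_{1} + (Δ + E_{1})) f = -(5/3)x^7 - (131/4)x^6 - (113/2)x^5 + (177/4)x^4 + 176x^3 + (801/4)x^2 + (203/2)x + 79/4

g(x) = -(5/3)x^7 - (131/4)x^6 - (113/2)x^5 + (177/4)x^4 + 176x^3 + (801/4)x^2 + (203/2)x + 79/4


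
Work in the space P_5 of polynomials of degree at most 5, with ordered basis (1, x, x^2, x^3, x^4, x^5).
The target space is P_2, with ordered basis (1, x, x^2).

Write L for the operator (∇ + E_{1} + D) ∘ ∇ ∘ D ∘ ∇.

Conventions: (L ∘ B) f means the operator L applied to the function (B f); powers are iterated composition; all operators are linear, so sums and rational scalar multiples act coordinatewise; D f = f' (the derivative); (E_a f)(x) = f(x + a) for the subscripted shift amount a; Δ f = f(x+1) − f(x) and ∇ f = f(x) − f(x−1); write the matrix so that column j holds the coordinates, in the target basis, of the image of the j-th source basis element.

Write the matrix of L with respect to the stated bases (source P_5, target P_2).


image of 1: 0
image of x: 0
image of x^2: 0
image of x^3: 6
image of x^4: 24x + 48
image of x^5: 60x^2 + 240x - 290
each image's coordinates form column j of the matrix

the matrix is [[0, 0, 0, 6, 48, -290]; [0, 0, 0, 0, 24, 240]; [0, 0, 0, 0, 0, 60]] (rows listed top to bottom)


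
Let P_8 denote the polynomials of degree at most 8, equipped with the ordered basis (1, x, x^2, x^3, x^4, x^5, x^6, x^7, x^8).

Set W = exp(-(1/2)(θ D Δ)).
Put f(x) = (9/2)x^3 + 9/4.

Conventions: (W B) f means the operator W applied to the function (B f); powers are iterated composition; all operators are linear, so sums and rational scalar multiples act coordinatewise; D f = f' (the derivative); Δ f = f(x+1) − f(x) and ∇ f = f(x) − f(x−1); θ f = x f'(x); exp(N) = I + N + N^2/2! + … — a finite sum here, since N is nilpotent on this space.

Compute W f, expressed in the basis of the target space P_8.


the image equals g(x) = (9/2)x^3 - (27/2)x + 9/4

order-1 term: -(27/2)x
the series for exp(-(1/2)(θ D Δ)) f terminates at order 1
exp(-(1/2)(θ D Δ)) f = (9/2)x^3 - (27/2)x + 9/4


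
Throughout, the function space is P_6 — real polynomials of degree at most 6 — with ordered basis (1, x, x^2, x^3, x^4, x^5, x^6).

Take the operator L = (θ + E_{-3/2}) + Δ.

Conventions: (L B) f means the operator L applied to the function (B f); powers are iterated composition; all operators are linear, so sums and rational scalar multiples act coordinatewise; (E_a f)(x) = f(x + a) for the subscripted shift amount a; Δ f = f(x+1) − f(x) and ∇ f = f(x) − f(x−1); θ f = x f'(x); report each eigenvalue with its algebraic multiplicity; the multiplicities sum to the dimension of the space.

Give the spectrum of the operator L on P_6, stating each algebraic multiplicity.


λ = 1 (multiplicity 1), λ = 2 (multiplicity 1), λ = 3 (multiplicity 1), λ = 4 (multiplicity 1), λ = 5 (multiplicity 1), λ = 6 (multiplicity 1), λ = 7 (multiplicity 1)

image of 1: 1
image of x: 2x - 1/2
image of x^2: 3x^2 - x + 13/4
image of x^3: 4x^3 - (3/2)x^2 + (39/4)x - 19/8
image of x^4: 5x^4 - 2x^3 + (39/2)x^2 - (19/2)x + 97/16
image of x^5: 6x^5 - (5/2)x^4 + (65/2)x^3 - (95/4)x^2 + (485/16)x - 211/32
image of x^6: 7x^6 - 3x^5 + (195/4)x^4 - (95/2)x^3 + (1455/16)x^2 - (633/16)x + 793/64
the matrix is upper triangular; its diagonal is (1, 2, 3, 4, 5, 6, 7)
for a triangular matrix the eigenvalues are the diagonal entries, with algebraic multiplicity their repetition count


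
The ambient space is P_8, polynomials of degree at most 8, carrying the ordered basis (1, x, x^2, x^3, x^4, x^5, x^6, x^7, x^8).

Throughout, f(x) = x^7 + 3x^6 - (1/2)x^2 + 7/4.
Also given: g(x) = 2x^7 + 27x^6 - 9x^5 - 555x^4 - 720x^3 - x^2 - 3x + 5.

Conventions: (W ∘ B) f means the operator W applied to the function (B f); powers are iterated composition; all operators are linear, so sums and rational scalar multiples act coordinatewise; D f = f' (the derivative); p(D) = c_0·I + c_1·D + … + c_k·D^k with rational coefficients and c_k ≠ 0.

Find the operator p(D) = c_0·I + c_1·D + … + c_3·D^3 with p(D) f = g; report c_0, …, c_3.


c_0 = 2, c_1 = 3, c_2 = -3/2, c_3 = -2

D^0 f = x^7 + 3x^6 - (1/2)x^2 + 7/4
D^1 f = 7x^6 + 18x^5 - x
D^2 f = 42x^5 + 90x^4 - 1
D^3 f = 210x^4 + 360x^3
matching coefficients of g against c_0 f + c_1 Df + … from the top degree down determines the c_i
solution: c_0 = 2, c_1 = 3, c_2 = -3/2, c_3 = -2


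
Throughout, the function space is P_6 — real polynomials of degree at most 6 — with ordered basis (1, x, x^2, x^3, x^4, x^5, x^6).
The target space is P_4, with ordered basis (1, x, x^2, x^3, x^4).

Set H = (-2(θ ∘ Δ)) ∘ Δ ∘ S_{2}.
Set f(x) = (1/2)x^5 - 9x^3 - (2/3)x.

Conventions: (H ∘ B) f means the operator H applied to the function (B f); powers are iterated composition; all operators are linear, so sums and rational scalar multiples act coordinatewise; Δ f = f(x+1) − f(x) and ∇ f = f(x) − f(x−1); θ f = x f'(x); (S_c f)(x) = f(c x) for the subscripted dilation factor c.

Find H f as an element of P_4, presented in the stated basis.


the image equals g(x) = -1920x^3 - 3840x^2 - 1376x

S_{2} f = 16x^5 - 72x^3 - (4/3)x
Δ S_{2} f = 80x^4 + 160x^3 - 56x^2 - 136x - 172/3
Δ Δ S_{2} f = 320x^3 + 960x^2 + 688x + 48
θ Δ Δ S_{2} f = 960x^3 + 1920x^2 + 688x
(-2(θ ∘ Δ)) Δ S_{2} f = -1920x^3 - 3840x^2 - 1376x


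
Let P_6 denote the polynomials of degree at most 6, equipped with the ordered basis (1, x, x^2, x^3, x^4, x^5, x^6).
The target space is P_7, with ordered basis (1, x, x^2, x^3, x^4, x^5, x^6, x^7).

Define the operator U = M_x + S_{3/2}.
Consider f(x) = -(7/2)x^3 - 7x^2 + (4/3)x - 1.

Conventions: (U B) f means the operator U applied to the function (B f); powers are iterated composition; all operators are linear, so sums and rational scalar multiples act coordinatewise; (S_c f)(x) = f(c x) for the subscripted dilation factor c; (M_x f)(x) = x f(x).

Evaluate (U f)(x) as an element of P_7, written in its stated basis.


the image equals g(x) = -(7/2)x^4 - (301/16)x^3 - (173/12)x^2 + x - 1

M_x f = -(7/2)x^4 - 7x^3 + (4/3)x^2 - x
S_{3/2} f = -(189/16)x^3 - (63/4)x^2 + 2x - 1
(M_x + S_{3/2}) f = -(7/2)x^4 - (301/16)x^3 - (173/12)x^2 + x - 1


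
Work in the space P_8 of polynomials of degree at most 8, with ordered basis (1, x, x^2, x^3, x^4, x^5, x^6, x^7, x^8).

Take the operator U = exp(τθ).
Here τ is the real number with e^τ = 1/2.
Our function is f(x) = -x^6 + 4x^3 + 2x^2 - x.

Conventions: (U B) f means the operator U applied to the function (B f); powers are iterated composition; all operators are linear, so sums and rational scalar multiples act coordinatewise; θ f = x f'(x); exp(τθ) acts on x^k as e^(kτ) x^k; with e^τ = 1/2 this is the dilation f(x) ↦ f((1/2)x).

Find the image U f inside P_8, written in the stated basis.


g(x) = -(1/64)x^6 + (1/2)x^3 + (1/2)x^2 - (1/2)x

exp(τθ) x^k = e^(kτ) x^k; with e^τ = 1/2 this sends x^k to (1/2)^k x^k
x ↦ 1/2 x
x^2 ↦ 1/4 x^2
x^3 ↦ 1/8 x^3
x^6 ↦ 1/64 x^6
applying this coordinatewise to f: exp(τθ) f = -(1/64)x^6 + (1/2)x^3 + (1/2)x^2 - (1/2)x


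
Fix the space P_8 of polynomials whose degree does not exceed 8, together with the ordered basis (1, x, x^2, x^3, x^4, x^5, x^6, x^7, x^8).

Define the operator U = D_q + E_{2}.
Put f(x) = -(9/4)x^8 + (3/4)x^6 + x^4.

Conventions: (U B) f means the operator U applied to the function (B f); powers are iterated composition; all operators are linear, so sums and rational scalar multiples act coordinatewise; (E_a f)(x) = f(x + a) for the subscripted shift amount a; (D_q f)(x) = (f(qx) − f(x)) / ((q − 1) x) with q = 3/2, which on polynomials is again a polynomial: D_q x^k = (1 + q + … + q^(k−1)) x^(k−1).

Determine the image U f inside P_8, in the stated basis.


g(x) = -(9/4)x^8 - (75177/512)x^7 - (1005/4)x^6 - (125877/128)x^5 - 2474x^4 - (31167/8)x^3 - 3828x^2 - 2128x - 512

D_q f = -(56745/512)x^7 + (1995/128)x^5 + (65/8)x^3
E_{2} f = -(9/4)x^8 - 36x^7 - (1005/4)x^6 - 999x^5 - 2474x^4 - 3904x^3 - 3828x^2 - 2128x - 512
(D_q + E_{2}) f = -(9/4)x^8 - (75177/512)x^7 - (1005/4)x^6 - (125877/128)x^5 - 2474x^4 - (31167/8)x^3 - 3828x^2 - 2128x - 512


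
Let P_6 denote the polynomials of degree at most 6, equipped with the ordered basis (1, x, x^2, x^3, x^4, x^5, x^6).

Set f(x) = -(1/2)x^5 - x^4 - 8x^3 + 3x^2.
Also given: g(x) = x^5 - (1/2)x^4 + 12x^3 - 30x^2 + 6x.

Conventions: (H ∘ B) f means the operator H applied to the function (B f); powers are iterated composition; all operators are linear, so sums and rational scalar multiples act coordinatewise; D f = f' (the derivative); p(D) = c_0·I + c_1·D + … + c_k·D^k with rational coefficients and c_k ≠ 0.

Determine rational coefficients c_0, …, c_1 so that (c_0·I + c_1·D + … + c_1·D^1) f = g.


c_0 = -2, c_1 = 1

D^0 f = -(1/2)x^5 - x^4 - 8x^3 + 3x^2
D^1 f = -(5/2)x^4 - 4x^3 - 24x^2 + 6x
matching coefficients of g against c_0 f + c_1 Df + … from the top degree down determines the c_i
solution: c_0 = -2, c_1 = 1


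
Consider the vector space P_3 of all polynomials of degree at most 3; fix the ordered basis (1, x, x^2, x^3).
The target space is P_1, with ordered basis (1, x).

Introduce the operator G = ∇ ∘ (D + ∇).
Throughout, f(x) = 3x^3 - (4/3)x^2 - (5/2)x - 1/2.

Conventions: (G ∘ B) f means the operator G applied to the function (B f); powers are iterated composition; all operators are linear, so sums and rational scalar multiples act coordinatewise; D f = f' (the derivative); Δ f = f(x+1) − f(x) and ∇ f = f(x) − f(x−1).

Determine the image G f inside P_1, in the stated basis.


D f = 9x^2 - (8/3)x - 5/2
∇ f = 9x^2 - (35/3)x + 11/6
(D + ∇) f = 18x^2 - (43/3)x - 2/3
∇ (D + ∇) f = 36x - 97/3

the result is g(x) = 36x - 97/3


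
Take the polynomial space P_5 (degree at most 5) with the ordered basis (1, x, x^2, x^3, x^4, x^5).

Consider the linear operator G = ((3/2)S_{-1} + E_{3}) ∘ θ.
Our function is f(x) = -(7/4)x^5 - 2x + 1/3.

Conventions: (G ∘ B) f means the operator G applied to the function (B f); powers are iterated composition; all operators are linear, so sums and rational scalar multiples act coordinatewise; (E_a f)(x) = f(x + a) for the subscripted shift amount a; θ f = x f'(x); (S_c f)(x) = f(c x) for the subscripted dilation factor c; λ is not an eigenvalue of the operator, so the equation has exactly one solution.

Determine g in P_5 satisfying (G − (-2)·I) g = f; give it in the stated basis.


the image equals g(x) = (7/2)x^5 - (175/8)x^4 - 1050x^3 + 4050x^2 + (77621/3)x - 187907/6

write g with unknown coordinates in the stated basis and equate coefficients in (G − (-2)·I) g = f
solving from the highest basis element down gives g = (7/2)x^5 - (175/8)x^4 - 1050x^3 + 4050x^2 + (77621/3)x - 187907/6
check: G g = -(35/4)x^5 + (175/4)x^4 + 2100x^3 - 8100x^2 - (155248/3)x + 62636
so G g − (-2)·g = -(7/4)x^5 - 2x + 1/3 = f ✓


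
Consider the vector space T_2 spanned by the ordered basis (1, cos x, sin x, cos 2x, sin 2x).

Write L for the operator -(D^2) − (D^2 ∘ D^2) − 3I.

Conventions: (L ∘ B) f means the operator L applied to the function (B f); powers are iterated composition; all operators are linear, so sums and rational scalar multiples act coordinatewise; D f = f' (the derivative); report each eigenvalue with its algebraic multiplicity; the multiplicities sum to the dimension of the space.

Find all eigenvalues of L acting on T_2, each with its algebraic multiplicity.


image of 1: -3
image of cos x: -3cos x
image of sin x: -3sin x
image of cos 2x: -15cos 2x
image of sin 2x: -15sin 2x
the matrix is diagonal; its diagonal is (-3, -3, -3, -15, -15)
for a triangular matrix the eigenvalues are the diagonal entries, with algebraic multiplicity their repetition count

λ = -15 (multiplicity 2), λ = -3 (multiplicity 3)


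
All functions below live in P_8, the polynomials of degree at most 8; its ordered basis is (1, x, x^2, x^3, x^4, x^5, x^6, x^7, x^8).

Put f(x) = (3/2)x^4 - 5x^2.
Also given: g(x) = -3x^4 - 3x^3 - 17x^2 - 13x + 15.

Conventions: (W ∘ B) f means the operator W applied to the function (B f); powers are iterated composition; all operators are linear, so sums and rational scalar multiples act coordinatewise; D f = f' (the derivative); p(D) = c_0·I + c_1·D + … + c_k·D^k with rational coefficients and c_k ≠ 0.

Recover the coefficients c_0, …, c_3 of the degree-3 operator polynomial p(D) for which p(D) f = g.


p(D) = -2·I − (1/2)·D − (3/2)·D^2 − (1/2)·D^3, i.e. c_0 = -2, c_1 = -1/2, c_2 = -3/2, c_3 = -1/2

D^0 f = (3/2)x^4 - 5x^2
D^1 f = 6x^3 - 10x
D^2 f = 18x^2 - 10
D^3 f = 36x
matching coefficients of g against c_0 f + c_1 Df + … from the top degree down determines the c_i
solution: c_0 = -2, c_1 = -1/2, c_2 = -3/2, c_3 = -1/2


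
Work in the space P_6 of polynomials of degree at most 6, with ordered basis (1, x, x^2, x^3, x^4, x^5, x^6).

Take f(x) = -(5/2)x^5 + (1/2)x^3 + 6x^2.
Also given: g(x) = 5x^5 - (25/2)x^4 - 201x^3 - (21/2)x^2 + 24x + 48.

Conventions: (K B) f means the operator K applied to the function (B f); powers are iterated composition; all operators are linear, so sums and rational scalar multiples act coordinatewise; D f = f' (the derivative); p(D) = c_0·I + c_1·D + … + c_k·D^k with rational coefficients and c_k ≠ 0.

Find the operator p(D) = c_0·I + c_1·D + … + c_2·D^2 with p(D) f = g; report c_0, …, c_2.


D^0 f = -(5/2)x^5 + (1/2)x^3 + 6x^2
D^1 f = -(25/2)x^4 + (3/2)x^2 + 12x
D^2 f = -50x^3 + 3x + 12
matching coefficients of g against c_0 f + c_1 Df + … from the top degree down determines the c_i
solution: c_0 = -2, c_1 = 1, c_2 = 4

c_0 = -2, c_1 = 1, c_2 = 4


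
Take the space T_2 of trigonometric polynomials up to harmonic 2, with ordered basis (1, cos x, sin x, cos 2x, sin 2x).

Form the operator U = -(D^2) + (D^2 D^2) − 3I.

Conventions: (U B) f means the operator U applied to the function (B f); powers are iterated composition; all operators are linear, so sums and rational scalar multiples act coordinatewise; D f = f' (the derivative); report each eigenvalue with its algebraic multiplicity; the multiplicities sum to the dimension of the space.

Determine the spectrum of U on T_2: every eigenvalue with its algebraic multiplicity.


λ = -3 (multiplicity 1), λ = -1 (multiplicity 2), λ = 17 (multiplicity 2)

image of 1: -3
image of cos x: -cos x
image of sin x: -sin x
image of cos 2x: 17cos 2x
image of sin 2x: 17sin 2x
the matrix is diagonal; its diagonal is (-3, -1, -1, 17, 17)
for a triangular matrix the eigenvalues are the diagonal entries, with algebraic multiplicity their repetition count


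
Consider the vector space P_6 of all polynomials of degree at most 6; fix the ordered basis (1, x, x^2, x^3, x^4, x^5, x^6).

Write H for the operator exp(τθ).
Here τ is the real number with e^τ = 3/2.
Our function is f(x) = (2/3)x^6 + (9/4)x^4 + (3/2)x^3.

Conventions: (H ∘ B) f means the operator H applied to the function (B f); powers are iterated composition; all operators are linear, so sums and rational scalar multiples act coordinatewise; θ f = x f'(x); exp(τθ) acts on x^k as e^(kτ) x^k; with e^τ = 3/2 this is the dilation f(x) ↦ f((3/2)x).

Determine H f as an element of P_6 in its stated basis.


exp(τθ) x^k = e^(kτ) x^k; with e^τ = 3/2 this sends x^k to (3/2)^k x^k
x^3 ↦ 27/8 x^3
x^4 ↦ 81/16 x^4
x^6 ↦ 729/64 x^6
applying this coordinatewise to f: exp(τθ) f = (243/32)x^6 + (729/64)x^4 + (81/16)x^3

g(x) = (243/32)x^6 + (729/64)x^4 + (81/16)x^3


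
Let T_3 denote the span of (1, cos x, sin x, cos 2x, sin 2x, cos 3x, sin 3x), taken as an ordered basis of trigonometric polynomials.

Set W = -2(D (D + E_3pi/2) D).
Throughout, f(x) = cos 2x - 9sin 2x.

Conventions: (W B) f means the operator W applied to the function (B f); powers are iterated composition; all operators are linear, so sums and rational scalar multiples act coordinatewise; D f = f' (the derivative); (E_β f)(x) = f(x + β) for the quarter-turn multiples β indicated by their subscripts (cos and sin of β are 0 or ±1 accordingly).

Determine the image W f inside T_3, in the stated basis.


D f = -18cos 2x - 2sin 2x
D D f = -4cos 2x + 36sin 2x
E_3pi/2 D f = 18cos 2x + 2sin 2x
(D + E_3pi/2) D f = 14cos 2x + 38sin 2x
D (D + E_3pi/2) D f = 76cos 2x - 28sin 2x
(-2(D (D + E_3pi/2) D)) f = -152cos 2x + 56sin 2x

g(x) = -152cos 2x + 56sin 2x


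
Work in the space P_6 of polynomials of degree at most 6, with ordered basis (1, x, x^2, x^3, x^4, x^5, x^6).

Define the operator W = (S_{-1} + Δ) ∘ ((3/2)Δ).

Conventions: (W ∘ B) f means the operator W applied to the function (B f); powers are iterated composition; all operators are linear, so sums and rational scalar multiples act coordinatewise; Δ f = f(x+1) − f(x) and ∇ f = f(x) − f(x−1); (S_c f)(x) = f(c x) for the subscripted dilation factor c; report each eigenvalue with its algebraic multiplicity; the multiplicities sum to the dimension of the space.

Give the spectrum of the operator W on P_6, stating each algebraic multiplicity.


image of 1: 0
image of x: 3/2
image of x^2: -3x + 9/2
image of x^3: (9/2)x^2 + (9/2)x + 21/2
image of x^4: -6x^3 + 27x^2 + 30x + 45/2
image of x^5: (15/2)x^4 + 15x^3 + 105x^2 + (195/2)x + 93/2
image of x^6: -9x^5 + (135/2)x^4 + 150x^3 + (675/2)x^2 + 261x + 189/2
the matrix is upper triangular; its diagonal is (0, 0, 0, 0, 0, 0, 0)
for a triangular matrix the eigenvalues are the diagonal entries, with algebraic multiplicity their repetition count

λ = 0 (multiplicity 7)


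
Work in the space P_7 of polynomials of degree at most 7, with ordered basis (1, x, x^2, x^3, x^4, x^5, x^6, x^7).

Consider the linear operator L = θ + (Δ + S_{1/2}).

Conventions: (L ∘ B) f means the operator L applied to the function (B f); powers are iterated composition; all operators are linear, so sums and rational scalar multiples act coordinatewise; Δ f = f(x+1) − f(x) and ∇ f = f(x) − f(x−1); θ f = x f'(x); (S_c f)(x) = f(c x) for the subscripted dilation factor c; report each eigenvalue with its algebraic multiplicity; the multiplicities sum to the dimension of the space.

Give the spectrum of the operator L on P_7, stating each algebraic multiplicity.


λ = 1 (multiplicity 1), λ = 3/2 (multiplicity 1), λ = 9/4 (multiplicity 1), λ = 25/8 (multiplicity 1), λ = 65/16 (multiplicity 1), λ = 161/32 (multiplicity 1), λ = 385/64 (multiplicity 1), λ = 897/128 (multiplicity 1)

image of 1: 1
image of x: (3/2)x + 1
image of x^2: (9/4)x^2 + 2x + 1
image of x^3: (25/8)x^3 + 3x^2 + 3x + 1
image of x^4: (65/16)x^4 + 4x^3 + 6x^2 + 4x + 1
image of x^5: (161/32)x^5 + 5x^4 + 10x^3 + 10x^2 + 5x + 1
image of x^6: (385/64)x^6 + 6x^5 + 15x^4 + 20x^3 + 15x^2 + 6x + 1
image of x^7: (897/128)x^7 + 7x^6 + 21x^5 + 35x^4 + 35x^3 + 21x^2 + 7x + 1
the matrix is upper triangular; its diagonal is (1, 3/2, 9/4, 25/8, 65/16, 161/32, 385/64, 897/128)
for a triangular matrix the eigenvalues are the diagonal entries, with algebraic multiplicity their repetition count


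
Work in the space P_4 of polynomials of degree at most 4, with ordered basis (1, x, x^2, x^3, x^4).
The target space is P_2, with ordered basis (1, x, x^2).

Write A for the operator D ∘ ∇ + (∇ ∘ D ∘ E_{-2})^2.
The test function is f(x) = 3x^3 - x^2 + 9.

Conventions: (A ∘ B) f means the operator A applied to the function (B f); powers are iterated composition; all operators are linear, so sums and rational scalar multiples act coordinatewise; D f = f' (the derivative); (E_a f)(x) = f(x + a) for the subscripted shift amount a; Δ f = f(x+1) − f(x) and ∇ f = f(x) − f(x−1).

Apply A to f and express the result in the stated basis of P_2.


∇ f = 9x^2 - 11x + 4
D ∇ f = 18x - 11
E_{-2} f = 3x^3 - 19x^2 + 40x - 19
D E_{-2} f = 9x^2 - 38x + 40
∇ D E_{-2} f = 18x - 47
E_{-2} (∇ ∘ D ∘ E_{-2}) f = 18x - 83
D E_{-2} (∇ ∘ D ∘ E_{-2}) f = 18
∇ D E_{-2} (∇ ∘ D ∘ E_{-2}) f = 0
(D ∘ ∇ + (∇ ∘ D ∘ E_{-2})^2) f = 18x - 11

the result is g(x) = 18x - 11


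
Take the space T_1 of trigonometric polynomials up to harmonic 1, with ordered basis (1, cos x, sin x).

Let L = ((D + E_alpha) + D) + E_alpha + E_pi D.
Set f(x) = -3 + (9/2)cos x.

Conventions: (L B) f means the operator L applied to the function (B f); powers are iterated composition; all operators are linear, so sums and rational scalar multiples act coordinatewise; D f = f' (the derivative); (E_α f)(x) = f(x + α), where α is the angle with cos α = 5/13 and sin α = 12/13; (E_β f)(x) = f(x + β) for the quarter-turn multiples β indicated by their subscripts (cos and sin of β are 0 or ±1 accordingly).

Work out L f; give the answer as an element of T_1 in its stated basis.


the image equals g(x) = -6 + (45/13)cos x - (333/26)sin x

D f = -(9/2)sin x
E_alpha f = -3 + (45/26)cos x - (54/13)sin x
(D + E_alpha) f = -3 + (45/26)cos x - (225/26)sin x
D f = -(9/2)sin x
((D + E_alpha) + D) f = -3 + (45/26)cos x - (171/13)sin x
E_alpha f = -3 + (45/26)cos x - (54/13)sin x
D f = -(9/2)sin x
E_pi D f = (9/2)sin x
(((D + E_alpha) + D) + E_alpha + E_pi D) f = -6 + (45/13)cos x - (333/26)sin x


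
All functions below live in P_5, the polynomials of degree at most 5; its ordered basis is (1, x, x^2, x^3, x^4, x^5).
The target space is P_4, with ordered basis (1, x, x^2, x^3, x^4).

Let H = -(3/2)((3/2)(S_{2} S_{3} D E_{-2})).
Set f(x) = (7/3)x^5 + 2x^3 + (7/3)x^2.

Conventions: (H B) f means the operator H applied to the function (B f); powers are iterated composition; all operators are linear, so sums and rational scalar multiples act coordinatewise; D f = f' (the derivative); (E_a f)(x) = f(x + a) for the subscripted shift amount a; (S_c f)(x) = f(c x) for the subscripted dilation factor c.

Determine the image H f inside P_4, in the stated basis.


E_{-2} f = (7/3)x^5 - (70/3)x^4 + (286/3)x^3 - (589/3)x^2 + (604/3)x - 244/3
D E_{-2} f = (35/3)x^4 - (280/3)x^3 + 286x^2 - (1178/3)x + 604/3
S_{3} D E_{-2} f = 945x^4 - 2520x^3 + 2574x^2 - 1178x + 604/3
S_{2} (S_{3} D E_{-2}) f = 15120x^4 - 20160x^3 + 10296x^2 - 2356x + 604/3
((3/2)(S_{2} S_{3} D E_{-2})) f = 22680x^4 - 30240x^3 + 15444x^2 - 3534x + 302
(-(3/2)((3/2)(S_{2} S_{3} D E_{-2}))) f = -34020x^4 + 45360x^3 - 23166x^2 + 5301x - 453

the image equals g(x) = -34020x^4 + 45360x^3 - 23166x^2 + 5301x - 453


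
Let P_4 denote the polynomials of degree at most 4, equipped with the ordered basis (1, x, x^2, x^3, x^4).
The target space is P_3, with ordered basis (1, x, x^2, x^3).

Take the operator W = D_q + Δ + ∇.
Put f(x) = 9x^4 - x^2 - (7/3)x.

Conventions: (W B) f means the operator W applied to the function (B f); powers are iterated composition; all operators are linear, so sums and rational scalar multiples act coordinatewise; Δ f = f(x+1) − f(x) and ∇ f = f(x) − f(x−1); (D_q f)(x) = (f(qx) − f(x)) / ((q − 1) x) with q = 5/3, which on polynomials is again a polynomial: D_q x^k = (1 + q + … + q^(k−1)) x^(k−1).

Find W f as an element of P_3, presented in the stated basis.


D_q f = (272/3)x^3 - (8/3)x - 7/3
Δ f = 36x^3 + 54x^2 + 34x + 17/3
∇ f = 36x^3 - 54x^2 + 34x - 31/3
(D_q + Δ + ∇) f = (488/3)x^3 + (196/3)x - 7

the image equals g(x) = (488/3)x^3 + (196/3)x - 7


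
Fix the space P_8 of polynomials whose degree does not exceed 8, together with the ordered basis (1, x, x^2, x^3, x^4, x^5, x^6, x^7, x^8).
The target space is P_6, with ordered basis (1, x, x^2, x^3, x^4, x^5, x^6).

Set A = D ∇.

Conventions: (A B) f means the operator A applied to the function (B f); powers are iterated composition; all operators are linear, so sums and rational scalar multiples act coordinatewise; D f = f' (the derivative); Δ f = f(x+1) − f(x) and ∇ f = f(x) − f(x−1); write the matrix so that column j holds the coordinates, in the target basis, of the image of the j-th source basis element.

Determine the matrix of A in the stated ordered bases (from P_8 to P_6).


image of 1: 0
image of x: 0
image of x^2: 2
image of x^3: 6x - 3
image of x^4: 12x^2 - 12x + 4
image of x^5: 20x^3 - 30x^2 + 20x - 5
image of x^6: 30x^4 - 60x^3 + 60x^2 - 30x + 6
image of x^7: 42x^5 - 105x^4 + 140x^3 - 105x^2 + 42x - 7
image of x^8: 56x^6 - 168x^5 + 280x^4 - 280x^3 + 168x^2 - 56x + 8
each image's coordinates form column j of the matrix

the matrix is [[0, 0, 2, -3, 4, -5, 6, -7, 8]; [0, 0, 0, 6, -12, 20, -30, 42, -56]; [0, 0, 0, 0, 12, -30, 60, -105, 168]; [0, 0, 0, 0, 0, 20, -60, 140, -280]; [0, 0, 0, 0, 0, 0, 30, -105, 280]; [0, 0, 0, 0, 0, 0, 0, 42, -168]; [0, 0, 0, 0, 0, 0, 0, 0, 56]] (rows listed top to bottom)


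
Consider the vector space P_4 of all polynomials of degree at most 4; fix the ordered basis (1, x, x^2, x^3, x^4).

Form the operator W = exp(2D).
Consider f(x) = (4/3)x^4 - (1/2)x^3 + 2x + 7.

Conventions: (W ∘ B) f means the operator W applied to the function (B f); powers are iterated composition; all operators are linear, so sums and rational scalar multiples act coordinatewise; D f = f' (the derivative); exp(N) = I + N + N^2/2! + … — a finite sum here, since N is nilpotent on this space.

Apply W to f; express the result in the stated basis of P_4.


the image equals g(x) = (4/3)x^4 + (61/6)x^3 + 29x^2 + (116/3)x + 85/3

order-1 term: (32/3)x^3 - 3x^2 + 4
order-2 term: 32x^2 - 6x
order-3 term: (128/3)x - 4
order-4 term: 64/3
the series for exp(2D) f terminates at order 4
exp(2D) f = (4/3)x^4 + (61/6)x^3 + 29x^2 + (116/3)x + 85/3


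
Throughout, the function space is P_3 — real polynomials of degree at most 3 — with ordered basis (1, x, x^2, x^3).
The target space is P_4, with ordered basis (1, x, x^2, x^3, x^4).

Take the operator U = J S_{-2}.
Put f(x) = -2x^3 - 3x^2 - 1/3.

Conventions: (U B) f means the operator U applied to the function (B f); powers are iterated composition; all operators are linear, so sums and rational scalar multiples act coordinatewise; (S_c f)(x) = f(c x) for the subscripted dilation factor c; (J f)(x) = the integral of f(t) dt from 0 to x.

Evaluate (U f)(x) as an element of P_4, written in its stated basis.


S_{-2} f = 16x^3 - 12x^2 - 1/3
J S_{-2} f = 4x^4 - 4x^3 - (1/3)x

the result is g(x) = 4x^4 - 4x^3 - (1/3)x


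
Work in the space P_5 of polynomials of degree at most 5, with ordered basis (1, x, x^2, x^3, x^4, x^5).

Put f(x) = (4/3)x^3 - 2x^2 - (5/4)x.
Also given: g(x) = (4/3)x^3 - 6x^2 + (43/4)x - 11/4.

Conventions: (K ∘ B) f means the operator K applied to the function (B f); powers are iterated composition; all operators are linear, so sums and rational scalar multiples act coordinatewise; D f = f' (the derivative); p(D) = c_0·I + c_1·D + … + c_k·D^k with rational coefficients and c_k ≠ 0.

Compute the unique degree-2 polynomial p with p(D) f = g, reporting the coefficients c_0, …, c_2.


c_0 = 1, c_1 = -1, c_2 = 1

D^0 f = (4/3)x^3 - 2x^2 - (5/4)x
D^1 f = 4x^2 - 4x - 5/4
D^2 f = 8x - 4
matching coefficients of g against c_0 f + c_1 Df + … from the top degree down determines the c_i
solution: c_0 = 1, c_1 = -1, c_2 = 1


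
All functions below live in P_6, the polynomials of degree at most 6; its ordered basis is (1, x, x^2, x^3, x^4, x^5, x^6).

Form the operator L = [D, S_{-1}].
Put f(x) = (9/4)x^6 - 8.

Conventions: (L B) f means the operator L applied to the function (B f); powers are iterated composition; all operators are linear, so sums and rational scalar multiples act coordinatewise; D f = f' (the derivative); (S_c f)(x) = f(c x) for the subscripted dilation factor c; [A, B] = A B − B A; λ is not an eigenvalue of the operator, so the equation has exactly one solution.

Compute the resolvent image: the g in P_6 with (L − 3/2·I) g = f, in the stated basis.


write g with unknown coordinates in the stated basis and equate coefficients in (L − 3/2·I) g = f
solving from the highest basis element down gives g = -(3/2)x^6 - 12x^5 + 80x^4 + (1280/3)x^3 - (5120/3)x^2 - (40960/9)x + 163984/27
check: L g = -18x^5 + 120x^4 + 640x^3 - 2560x^2 - (20480/3)x + 81920/9
so L g − 3/2·g = (9/4)x^6 - 8 = f ✓

g(x) = -(3/2)x^6 - 12x^5 + 80x^4 + (1280/3)x^3 - (5120/3)x^2 - (40960/9)x + 163984/27


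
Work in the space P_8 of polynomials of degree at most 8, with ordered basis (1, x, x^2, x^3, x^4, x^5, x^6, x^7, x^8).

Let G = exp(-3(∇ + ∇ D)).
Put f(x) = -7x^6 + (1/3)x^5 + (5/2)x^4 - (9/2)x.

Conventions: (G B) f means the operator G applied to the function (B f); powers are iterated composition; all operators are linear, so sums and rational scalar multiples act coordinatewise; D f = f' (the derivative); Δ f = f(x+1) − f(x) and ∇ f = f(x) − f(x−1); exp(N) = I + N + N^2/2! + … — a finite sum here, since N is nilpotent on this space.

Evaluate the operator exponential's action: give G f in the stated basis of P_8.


order-1 term: 126x^5 + 310x^4 - 880x^3 + 920x^2 - 459x + 100
order-2 term: -945x^4 - 3750x^3 + 4950x^2 + 2085x - 7941/2
order-3 term: 3780x^3 + 16920x^2 - 6210x - 11700
order-4 term: -8505x^2 - 33885x - 4725/2
order-5 term: 10206x + 25434
order-6 term: -5103
the series for exp(-3(∇ + ∇ D)) f terminates at order 6
exp(-3(∇ + ∇ D)) f = -7x^6 + (379/3)x^5 - (1265/2)x^4 - 850x^3 + 14285x^2 - (56535/2)x + 2398

g(x) = -7x^6 + (379/3)x^5 - (1265/2)x^4 - 850x^3 + 14285x^2 - (56535/2)x + 2398


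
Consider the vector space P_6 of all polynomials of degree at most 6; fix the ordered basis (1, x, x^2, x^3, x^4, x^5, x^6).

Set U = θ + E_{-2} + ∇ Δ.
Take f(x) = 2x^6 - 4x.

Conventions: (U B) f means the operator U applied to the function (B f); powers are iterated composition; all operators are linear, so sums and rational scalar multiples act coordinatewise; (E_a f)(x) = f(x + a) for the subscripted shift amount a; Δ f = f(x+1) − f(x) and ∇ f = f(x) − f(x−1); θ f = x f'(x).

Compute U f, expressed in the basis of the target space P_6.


the image equals g(x) = 14x^6 - 24x^5 + 180x^4 - 320x^3 + 540x^2 - 392x + 140

θ f = 12x^6 - 4x
E_{-2} f = 2x^6 - 24x^5 + 120x^4 - 320x^3 + 480x^2 - 388x + 136
Δ f = 12x^5 + 30x^4 + 40x^3 + 30x^2 + 12x - 2
∇ Δ f = 60x^4 + 60x^2 + 4
(θ + E_{-2} + ∇ Δ) f = 14x^6 - 24x^5 + 180x^4 - 320x^3 + 540x^2 - 392x + 140


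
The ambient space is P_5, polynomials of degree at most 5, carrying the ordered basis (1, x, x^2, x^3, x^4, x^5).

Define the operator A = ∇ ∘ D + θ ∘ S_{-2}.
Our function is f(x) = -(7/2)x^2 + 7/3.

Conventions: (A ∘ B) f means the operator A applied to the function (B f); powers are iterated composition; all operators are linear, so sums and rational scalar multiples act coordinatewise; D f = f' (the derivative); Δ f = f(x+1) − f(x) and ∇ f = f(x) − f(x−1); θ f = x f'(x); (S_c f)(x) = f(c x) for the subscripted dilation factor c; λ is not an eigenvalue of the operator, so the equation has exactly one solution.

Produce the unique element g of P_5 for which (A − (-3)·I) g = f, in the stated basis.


write g with unknown coordinates in the stated basis and equate coefficients in (A − (-3)·I) g = f
solving from the highest basis element down gives g = -(7/22)x^2 + 98/99
check: A g = -(28/11)x^2 - 7/11
so A g − (-3)·g = -(7/2)x^2 + 7/3 = f ✓

the image equals g(x) = -(7/22)x^2 + 98/99


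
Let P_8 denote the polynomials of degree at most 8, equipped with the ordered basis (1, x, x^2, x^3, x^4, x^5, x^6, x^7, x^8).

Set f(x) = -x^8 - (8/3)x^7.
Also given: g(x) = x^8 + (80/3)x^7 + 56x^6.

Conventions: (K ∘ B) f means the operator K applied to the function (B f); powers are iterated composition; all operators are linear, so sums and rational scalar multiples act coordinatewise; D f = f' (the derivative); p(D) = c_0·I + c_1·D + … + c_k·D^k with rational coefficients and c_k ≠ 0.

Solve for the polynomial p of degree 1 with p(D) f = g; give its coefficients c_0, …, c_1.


D^0 f = -x^8 - (8/3)x^7
D^1 f = -8x^7 - (56/3)x^6
matching coefficients of g against c_0 f + c_1 Df + … from the top degree down determines the c_i
solution: c_0 = -1, c_1 = -3

p(D) = -I − 3·D, i.e. c_0 = -1, c_1 = -3


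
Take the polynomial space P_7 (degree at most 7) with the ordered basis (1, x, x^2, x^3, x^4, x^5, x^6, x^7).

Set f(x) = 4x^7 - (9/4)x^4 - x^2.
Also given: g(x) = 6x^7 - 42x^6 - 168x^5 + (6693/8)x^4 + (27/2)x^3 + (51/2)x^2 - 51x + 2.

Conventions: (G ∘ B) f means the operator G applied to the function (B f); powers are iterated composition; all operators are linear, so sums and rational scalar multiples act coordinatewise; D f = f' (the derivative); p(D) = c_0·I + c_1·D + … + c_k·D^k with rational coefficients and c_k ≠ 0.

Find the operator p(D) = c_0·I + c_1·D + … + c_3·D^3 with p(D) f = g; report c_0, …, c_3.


D^0 f = 4x^7 - (9/4)x^4 - x^2
D^1 f = 28x^6 - 9x^3 - 2x
D^2 f = 168x^5 - 27x^2 - 2
D^3 f = 840x^4 - 54x
matching coefficients of g against c_0 f + c_1 Df + … from the top degree down determines the c_i
solution: c_0 = 3/2, c_1 = -3/2, c_2 = -1, c_3 = 1

c_0 = 3/2, c_1 = -3/2, c_2 = -1, c_3 = 1


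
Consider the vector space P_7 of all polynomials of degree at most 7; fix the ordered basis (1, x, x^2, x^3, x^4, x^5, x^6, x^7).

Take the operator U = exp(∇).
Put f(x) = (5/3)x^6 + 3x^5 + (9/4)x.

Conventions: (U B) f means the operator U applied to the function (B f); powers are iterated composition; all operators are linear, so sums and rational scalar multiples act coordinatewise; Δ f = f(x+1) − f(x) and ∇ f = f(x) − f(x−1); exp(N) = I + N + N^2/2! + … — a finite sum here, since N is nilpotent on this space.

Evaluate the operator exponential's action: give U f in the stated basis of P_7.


the result is g(x) = (5/3)x^6 + 13x^5 + 15x^4 - (100/3)x^3 - 5x^2 + (149/4)x - 27/4

order-1 term: 10x^5 - 10x^4 + (10/3)x^3 + 5x^2 - 5x + 43/12
order-2 term: 25x^4 - 70x^3 + 85x^2 - 45x + 20/3
order-3 term: (100/3)x^3 - 120x^2 + 160x - 75
order-4 term: 25x^2 - 85x + 235/3
order-5 term: 10x - 22
order-6 term: 5/3
the series for exp(∇) f terminates at order 6
exp(∇) f = (5/3)x^6 + 13x^5 + 15x^4 - (100/3)x^3 - 5x^2 + (149/4)x - 27/4


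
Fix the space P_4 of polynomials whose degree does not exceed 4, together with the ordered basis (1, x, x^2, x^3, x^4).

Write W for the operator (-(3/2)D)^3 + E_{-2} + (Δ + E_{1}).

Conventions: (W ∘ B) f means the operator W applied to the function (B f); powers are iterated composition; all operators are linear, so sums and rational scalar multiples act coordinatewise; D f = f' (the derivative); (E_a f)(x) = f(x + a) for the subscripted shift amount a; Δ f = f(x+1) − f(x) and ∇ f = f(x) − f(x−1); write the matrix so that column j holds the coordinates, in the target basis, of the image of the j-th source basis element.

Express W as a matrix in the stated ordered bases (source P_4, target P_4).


image of 1: 2
image of x: 2x
image of x^2: 2x^2 + 6
image of x^3: 2x^3 + 18x - 105/4
image of x^4: 2x^4 + 36x^2 - 105x + 18
each image's coordinates form column j of the matrix

the matrix is [[2, 0, 6, -105/4, 18]; [0, 2, 0, 18, -105]; [0, 0, 2, 0, 36]; [0, 0, 0, 2, 0]; [0, 0, 0, 0, 2]] (rows listed top to bottom)


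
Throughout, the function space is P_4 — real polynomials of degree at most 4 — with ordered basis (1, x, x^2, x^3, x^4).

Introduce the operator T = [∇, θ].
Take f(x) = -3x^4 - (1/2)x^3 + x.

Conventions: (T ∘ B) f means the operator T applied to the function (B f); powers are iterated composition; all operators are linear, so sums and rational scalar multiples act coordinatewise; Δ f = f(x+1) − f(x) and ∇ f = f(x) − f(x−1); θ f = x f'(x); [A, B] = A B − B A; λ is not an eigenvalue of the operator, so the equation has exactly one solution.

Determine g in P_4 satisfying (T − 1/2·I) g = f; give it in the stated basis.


write g with unknown coordinates in the stated basis and equate coefficients in (T − 1/2·I) g = f
solving from the highest basis element down gives g = 6x^4 + 49x^3 + 150x^2 + 154x - 46
check: T g = 24x^3 + 75x^2 + 78x - 23
so T g − 1/2·g = -3x^4 - (1/2)x^3 + x = f ✓

the image equals g(x) = 6x^4 + 49x^3 + 150x^2 + 154x - 46


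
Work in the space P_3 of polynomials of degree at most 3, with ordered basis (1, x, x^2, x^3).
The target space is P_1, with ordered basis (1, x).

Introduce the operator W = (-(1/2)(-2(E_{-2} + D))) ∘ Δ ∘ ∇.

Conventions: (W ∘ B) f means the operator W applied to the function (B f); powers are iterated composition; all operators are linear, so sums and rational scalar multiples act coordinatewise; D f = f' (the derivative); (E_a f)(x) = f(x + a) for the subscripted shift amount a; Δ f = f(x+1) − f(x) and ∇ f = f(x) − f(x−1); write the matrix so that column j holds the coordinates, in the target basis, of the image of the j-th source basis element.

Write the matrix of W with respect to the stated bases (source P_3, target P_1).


image of 1: 0
image of x: 0
image of x^2: 2
image of x^3: 6x - 6
each image's coordinates form column j of the matrix

the matrix is [[0, 0, 2, -6]; [0, 0, 0, 6]] (rows listed top to bottom)
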